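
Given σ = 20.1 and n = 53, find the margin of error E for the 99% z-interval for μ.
Margin of error = 7.11

Margin of error = z* · σ/√n
= 2.576 · 20.1/√53
= 2.576 · 20.1/7.2801
= 7.11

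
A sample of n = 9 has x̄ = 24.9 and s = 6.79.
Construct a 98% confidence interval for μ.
(18.35, 31.45)

t-interval (σ unknown):
df = n - 1 = 8
t* = 2.896 for 98% confidence

Margin of error = t* · s/√n = 2.896 · 6.79/√9 = 6.55

CI: (18.35, 31.45)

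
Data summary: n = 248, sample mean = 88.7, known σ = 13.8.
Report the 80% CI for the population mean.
(87.58, 89.82)

z-interval (σ known):
z* = 1.282 for 80% confidence

Margin of error = z* · σ/√n = 1.282 · 13.8/√248 = 1.12

CI: (88.7 - 1.12, 88.7 + 1.12) = (87.58, 89.82)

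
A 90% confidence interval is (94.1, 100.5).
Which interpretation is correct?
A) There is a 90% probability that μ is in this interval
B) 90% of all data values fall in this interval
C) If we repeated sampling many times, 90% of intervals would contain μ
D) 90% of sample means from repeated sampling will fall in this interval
C

A) Wrong — μ is fixed; the randomness lives in the interval, not in μ.
B) Wrong — a CI is about the parameter μ, not individual data values.
C) Correct — this is the frequentist long-run coverage interpretation.
D) Wrong — coverage applies to intervals containing μ, not to future x̄ values.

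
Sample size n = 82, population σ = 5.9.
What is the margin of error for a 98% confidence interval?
Margin of error = 1.52

Margin of error = z* · σ/√n
= 2.326 · 5.9/√82
= 2.326 · 5.9/9.0554
= 1.52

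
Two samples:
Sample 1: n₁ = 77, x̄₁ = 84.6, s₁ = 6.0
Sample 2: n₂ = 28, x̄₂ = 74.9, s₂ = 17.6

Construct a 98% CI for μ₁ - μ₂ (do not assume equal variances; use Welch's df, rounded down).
(1.34, 18.06)

Difference: x̄₁ - x̄₂ = 9.70
SE = √(s₁²/n₁ + s₂²/n₂) = √(6.0²/77 + 17.6²/28) = 3.3956
df = 29.31 → 29 (Welch–Satterthwaite, rounded down)
t* = 2.462

CI: 9.70 ± 2.462 · 3.3956 = 9.70 ± 8.36 = (1.34, 18.06)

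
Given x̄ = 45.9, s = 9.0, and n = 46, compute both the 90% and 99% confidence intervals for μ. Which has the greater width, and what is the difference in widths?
99% CI is wider by 2.68

df = 45
90% CI: t* = 1.679, (43.67, 48.13), width = 2 · t* · s/√n = 4.46
99% CI: t* = 2.690, (42.33, 49.47), width = 2 · t* · s/√n = 7.14

The 99% CI is wider by 7.14 - 4.46 = 2.68.
Higher confidence requires a wider interval.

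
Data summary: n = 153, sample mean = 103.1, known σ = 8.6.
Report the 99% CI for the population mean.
(101.31, 104.89)

z-interval (σ known):
z* = 2.576 for 99% confidence

Margin of error = z* · σ/√n = 2.576 · 8.6/√153 = 1.79

CI: (103.1 - 1.79, 103.1 + 1.79) = (101.31, 104.89)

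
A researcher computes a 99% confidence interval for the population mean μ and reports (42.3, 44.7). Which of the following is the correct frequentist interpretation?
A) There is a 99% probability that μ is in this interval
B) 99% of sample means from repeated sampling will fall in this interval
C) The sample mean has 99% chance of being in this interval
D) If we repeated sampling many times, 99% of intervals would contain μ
D

A) Wrong — μ is fixed; the randomness lives in the interval, not in μ.
B) Wrong — coverage applies to intervals containing μ, not to future x̄ values.
C) Wrong — x̄ is observed and sits in the interval by construction.
D) Correct — this is the frequentist long-run coverage interpretation.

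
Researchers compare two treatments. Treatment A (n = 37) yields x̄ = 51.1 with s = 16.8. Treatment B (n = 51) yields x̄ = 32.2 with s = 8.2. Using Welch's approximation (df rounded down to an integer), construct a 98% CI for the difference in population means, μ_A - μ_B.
(11.70, 26.10)

Difference: x̄₁ - x̄₂ = 18.90
SE = √(s₁²/n₁ + s₂²/n₂) = √(16.8²/37 + 8.2²/51) = 2.9911
df = 48.48 → 48 (Welch–Satterthwaite, rounded down)
t* = 2.407

CI: 18.90 ± 2.407 · 2.9911 = 18.90 ± 7.20 = (11.70, 26.10)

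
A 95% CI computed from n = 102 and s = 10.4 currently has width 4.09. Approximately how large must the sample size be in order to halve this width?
n ≈ 408

CI width ∝ 1/√n
To reduce width by factor 2, need √n to grow by 2 → need 2² = 4 times as many samples.

Current: n = 102, width = 4.09
New: n = 408, width ≈ 2.02

Width reduced by factor of 4.09/2.02 = 2.02.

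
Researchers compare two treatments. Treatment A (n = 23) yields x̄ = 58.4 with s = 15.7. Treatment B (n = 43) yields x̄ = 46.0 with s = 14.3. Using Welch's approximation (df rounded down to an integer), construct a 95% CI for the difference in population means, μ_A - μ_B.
(4.45, 20.35)

Difference: x̄₁ - x̄₂ = 12.40
SE = √(s₁²/n₁ + s₂²/n₂) = √(15.7²/23 + 14.3²/43) = 3.9335
df = 41.57 → 41 (Welch–Satterthwaite, rounded down)
t* = 2.020

CI: 12.40 ± 2.020 · 3.9335 = 12.40 ± 7.95 = (4.45, 20.35)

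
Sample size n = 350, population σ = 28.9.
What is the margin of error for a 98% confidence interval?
Margin of error = 3.59

Margin of error = z* · σ/√n
= 2.326 · 28.9/√350
= 2.326 · 28.9/18.7083
= 3.59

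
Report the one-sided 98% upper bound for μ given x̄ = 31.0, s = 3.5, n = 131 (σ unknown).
μ ≤ 31.63

Upper bound (one-sided):
t* = 2.075 (one-sided for 98%)
Upper bound = x̄ + t* · s/√n = 31.0 + 2.075 · 3.5/√131 = 31.63

We are 98% confident that μ ≤ 31.63.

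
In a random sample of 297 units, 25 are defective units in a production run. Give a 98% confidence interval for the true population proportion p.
(0.047, 0.122)

Proportion CI:
p̂ = 25/297 = 0.08418
SE = √(p̂(1-p̂)/n) = √(0.08418 · 0.91582 / 297) = 0.01611

z* = 2.326
Margin = z* · SE = 2.326 · 0.01611 = 0.0375

CI: 0.08418 ± 0.0375 = (0.047, 0.122)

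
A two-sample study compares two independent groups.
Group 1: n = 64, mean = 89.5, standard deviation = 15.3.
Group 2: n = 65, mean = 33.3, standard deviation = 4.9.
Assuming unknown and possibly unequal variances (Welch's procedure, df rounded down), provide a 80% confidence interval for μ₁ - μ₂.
(53.61, 58.79)

Difference: x̄₁ - x̄₂ = 56.20
SE = √(s₁²/n₁ + s₂²/n₂) = √(15.3²/64 + 4.9²/65) = 2.0067
df = 75.61 → 75 (Welch–Satterthwaite, rounded down)
t* = 1.293

CI: 56.20 ± 1.293 · 2.0067 = 56.20 ± 2.59 = (53.61, 58.79)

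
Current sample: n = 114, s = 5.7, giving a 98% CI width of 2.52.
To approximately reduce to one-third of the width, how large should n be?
n ≈ 1026

CI width ∝ 1/√n
To reduce width by factor 3, need √n to grow by 3 → need 3² = 9 times as many samples.

Current: n = 114, width = 2.52
New: n = 1026, width ≈ 0.83

Width reduced by factor of 2.52/0.83 = 3.04.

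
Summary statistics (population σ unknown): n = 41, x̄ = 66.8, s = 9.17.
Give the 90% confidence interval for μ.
(64.39, 69.21)

t-interval (σ unknown):
df = n - 1 = 40
t* = 1.684 for 90% confidence

Margin of error = t* · s/√n = 1.684 · 9.17/√41 = 2.41

CI: (64.39, 69.21)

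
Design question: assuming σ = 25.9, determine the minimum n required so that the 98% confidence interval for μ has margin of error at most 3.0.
n ≥ 404

For margin E ≤ 3.0:
n ≥ (z* · σ / E)²
n ≥ (2.326 · 25.9 / 3.0)²
n ≥ 403.25

Minimum n = 404 (rounding up)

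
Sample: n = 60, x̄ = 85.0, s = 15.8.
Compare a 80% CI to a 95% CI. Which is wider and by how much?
95% CI is wider by 2.87

df = 59
80% CI: t* = 1.296, (82.36, 87.64), width = 2 · t* · s/√n = 5.29
95% CI: t* = 2.001, (80.92, 89.08), width = 2 · t* · s/√n = 8.16

The 95% CI is wider by 8.16 - 5.29 = 2.87.
Higher confidence requires a wider interval.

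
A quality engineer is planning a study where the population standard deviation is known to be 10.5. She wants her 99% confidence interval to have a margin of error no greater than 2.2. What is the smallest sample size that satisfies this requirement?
n ≥ 152

For margin E ≤ 2.2:
n ≥ (z* · σ / E)²
n ≥ (2.576 · 10.5 / 2.2)²
n ≥ 151.16

Minimum n = 152 (rounding up)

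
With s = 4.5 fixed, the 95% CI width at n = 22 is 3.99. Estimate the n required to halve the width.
n ≈ 88

CI width ∝ 1/√n
To reduce width by factor 2, need √n to grow by 2 → need 2² = 4 times as many samples.

Current: n = 22, width = 3.99
New: n = 88, width ≈ 1.91

Width reduced by factor of 3.99/1.91 = 2.09.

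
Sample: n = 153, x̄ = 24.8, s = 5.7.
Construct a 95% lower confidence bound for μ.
μ ≥ 24.04

Lower bound (one-sided):
t* = 1.655 (one-sided for 95%)
Lower bound = x̄ - t* · s/√n = 24.8 - 1.655 · 5.7/√153 = 24.04

We are 95% confident that μ ≥ 24.04.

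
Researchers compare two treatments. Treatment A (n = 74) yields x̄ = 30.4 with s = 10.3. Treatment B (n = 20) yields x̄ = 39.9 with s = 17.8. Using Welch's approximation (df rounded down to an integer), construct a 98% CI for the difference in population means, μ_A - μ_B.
(-19.92, 0.92)

Difference: x̄₁ - x̄₂ = -9.50
SE = √(s₁²/n₁ + s₂²/n₂) = √(10.3²/74 + 17.8²/20) = 4.1564
df = 22.55 → 22 (Welch–Satterthwaite, rounded down)
t* = 2.508

CI: -9.50 ± 2.508 · 4.1564 = -9.50 ± 10.42 = (-19.92, 0.92)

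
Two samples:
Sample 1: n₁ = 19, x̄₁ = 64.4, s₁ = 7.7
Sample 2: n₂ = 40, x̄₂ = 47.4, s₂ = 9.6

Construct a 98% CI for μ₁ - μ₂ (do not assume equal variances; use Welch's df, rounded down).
(11.37, 22.63)

Difference: x̄₁ - x̄₂ = 17.00
SE = √(s₁²/n₁ + s₂²/n₂) = √(7.7²/19 + 9.6²/40) = 2.3291
df = 43.46 → 43 (Welch–Satterthwaite, rounded down)
t* = 2.416

CI: 17.00 ± 2.416 · 2.3291 = 17.00 ± 5.63 = (11.37, 22.63)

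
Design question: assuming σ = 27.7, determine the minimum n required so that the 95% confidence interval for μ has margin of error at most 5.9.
n ≥ 85

For margin E ≤ 5.9:
n ≥ (z* · σ / E)²
n ≥ (1.960 · 27.7 / 5.9)²
n ≥ 84.68

Minimum n = 85 (rounding up)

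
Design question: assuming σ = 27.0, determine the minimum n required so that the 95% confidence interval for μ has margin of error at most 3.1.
n ≥ 292

For margin E ≤ 3.1:
n ≥ (z* · σ / E)²
n ≥ (1.960 · 27.0 / 3.1)²
n ≥ 291.42

Minimum n = 292 (rounding up)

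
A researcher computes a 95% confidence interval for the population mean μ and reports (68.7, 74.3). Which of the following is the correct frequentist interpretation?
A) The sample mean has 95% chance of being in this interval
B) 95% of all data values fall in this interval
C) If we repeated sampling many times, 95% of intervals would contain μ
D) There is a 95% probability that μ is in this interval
C

A) Wrong — x̄ is observed and sits in the interval by construction.
B) Wrong — a CI is about the parameter μ, not individual data values.
C) Correct — this is the frequentist long-run coverage interpretation.
D) Wrong — μ is fixed; the randomness lives in the interval, not in μ.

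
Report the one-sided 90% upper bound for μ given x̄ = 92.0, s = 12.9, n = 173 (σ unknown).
μ ≤ 93.26

Upper bound (one-sided):
t* = 1.286 (one-sided for 90%)
Upper bound = x̄ + t* · s/√n = 92.0 + 1.286 · 12.9/√173 = 93.26

We are 90% confident that μ ≤ 93.26.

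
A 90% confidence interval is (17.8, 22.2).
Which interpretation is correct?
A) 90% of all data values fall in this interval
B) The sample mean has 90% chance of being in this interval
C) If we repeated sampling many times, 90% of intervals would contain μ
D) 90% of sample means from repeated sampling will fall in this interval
C

A) Wrong — a CI is about the parameter μ, not individual data values.
B) Wrong — x̄ is observed and sits in the interval by construction.
C) Correct — this is the frequentist long-run coverage interpretation.
D) Wrong — coverage applies to intervals containing μ, not to future x̄ values.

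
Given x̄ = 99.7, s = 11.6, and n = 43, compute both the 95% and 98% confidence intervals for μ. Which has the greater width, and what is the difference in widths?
98% CI is wider by 1.41

df = 42
95% CI: t* = 2.018, (96.13, 103.27), width = 2 · t* · s/√n = 7.14
98% CI: t* = 2.418, (95.42, 103.98), width = 2 · t* · s/√n = 8.55

The 98% CI is wider by 8.55 - 7.14 = 1.41.
Higher confidence requires a wider interval.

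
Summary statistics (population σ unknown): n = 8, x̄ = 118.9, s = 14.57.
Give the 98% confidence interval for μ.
(103.46, 134.34)

t-interval (σ unknown):
df = n - 1 = 7
t* = 2.998 for 98% confidence

Margin of error = t* · s/√n = 2.998 · 14.57/√8 = 15.44

CI: (103.46, 134.34)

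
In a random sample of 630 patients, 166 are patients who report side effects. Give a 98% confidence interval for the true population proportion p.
(0.223, 0.304)

Proportion CI:
p̂ = 166/630 = 0.26349
SE = √(p̂(1-p̂)/n) = √(0.26349 · 0.73651 / 630) = 0.01755

z* = 2.326
Margin = z* · SE = 2.326 · 0.01755 = 0.0408

CI: 0.26349 ± 0.0408 = (0.223, 0.304)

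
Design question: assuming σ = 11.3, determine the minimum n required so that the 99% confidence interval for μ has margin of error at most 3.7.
n ≥ 62

For margin E ≤ 3.7:
n ≥ (z* · σ / E)²
n ≥ (2.576 · 11.3 / 3.7)²
n ≥ 61.89

Minimum n = 62 (rounding up)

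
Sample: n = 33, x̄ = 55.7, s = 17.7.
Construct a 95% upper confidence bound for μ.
μ ≤ 60.92

Upper bound (one-sided):
t* = 1.694 (one-sided for 95%)
Upper bound = x̄ + t* · s/√n = 55.7 + 1.694 · 17.7/√33 = 60.92

We are 95% confident that μ ≤ 60.92.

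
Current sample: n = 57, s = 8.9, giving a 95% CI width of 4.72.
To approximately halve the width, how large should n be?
n ≈ 228

CI width ∝ 1/√n
To reduce width by factor 2, need √n to grow by 2 → need 2² = 4 times as many samples.

Current: n = 57, width = 4.72
New: n = 228, width ≈ 2.32

Width reduced by factor of 4.72/2.32 = 2.03.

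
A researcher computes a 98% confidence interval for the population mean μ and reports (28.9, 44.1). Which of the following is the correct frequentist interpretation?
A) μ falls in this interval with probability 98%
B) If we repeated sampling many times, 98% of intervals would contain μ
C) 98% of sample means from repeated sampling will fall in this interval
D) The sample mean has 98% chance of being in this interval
B

A) Wrong — μ is fixed; the randomness lives in the interval, not in μ.
B) Correct — this is the frequentist long-run coverage interpretation.
C) Wrong — coverage applies to intervals containing μ, not to future x̄ values.
D) Wrong — x̄ is observed and sits in the interval by construction.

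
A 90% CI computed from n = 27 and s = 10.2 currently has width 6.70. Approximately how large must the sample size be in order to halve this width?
n ≈ 108

CI width ∝ 1/√n
To reduce width by factor 2, need √n to grow by 2 → need 2² = 4 times as many samples.

Current: n = 27, width = 6.70
New: n = 108, width ≈ 3.26

Width reduced by factor of 6.70/3.26 = 2.06.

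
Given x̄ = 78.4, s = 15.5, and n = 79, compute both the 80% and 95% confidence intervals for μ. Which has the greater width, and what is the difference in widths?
95% CI is wider by 2.43

df = 78
80% CI: t* = 1.292, (76.15, 80.65), width = 2 · t* · s/√n = 4.51
95% CI: t* = 1.991, (74.93, 81.87), width = 2 · t* · s/√n = 6.94

The 95% CI is wider by 6.94 - 4.51 = 2.43.
Higher confidence requires a wider interval.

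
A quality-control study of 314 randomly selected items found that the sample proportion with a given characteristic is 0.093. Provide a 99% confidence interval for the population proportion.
(0.051, 0.135)

Proportion CI:
SE = √(p̂(1-p̂)/n) = √(0.093 · 0.907 / 314) = 0.01639

z* = 2.576
Margin = z* · SE = 2.576 · 0.01639 = 0.0422

CI: 0.093 ± 0.0422 = (0.051, 0.135)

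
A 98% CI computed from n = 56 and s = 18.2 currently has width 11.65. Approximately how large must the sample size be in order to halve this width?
n ≈ 224

CI width ∝ 1/√n
To reduce width by factor 2, need √n to grow by 2 → need 2² = 4 times as many samples.

Current: n = 56, width = 11.65
New: n = 224, width ≈ 5.70

Width reduced by factor of 11.65/5.70 = 2.04.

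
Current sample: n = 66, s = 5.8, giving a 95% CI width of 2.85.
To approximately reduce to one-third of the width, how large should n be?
n ≈ 594

CI width ∝ 1/√n
To reduce width by factor 3, need √n to grow by 3 → need 3² = 9 times as many samples.

Current: n = 66, width = 2.85
New: n = 594, width ≈ 0.93

Width reduced by factor of 2.85/0.93 = 3.06.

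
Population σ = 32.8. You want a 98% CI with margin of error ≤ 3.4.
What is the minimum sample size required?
n ≥ 504

For margin E ≤ 3.4:
n ≥ (z* · σ / E)²
n ≥ (2.326 · 32.8 / 3.4)²
n ≥ 503.51

Minimum n = 504 (rounding up)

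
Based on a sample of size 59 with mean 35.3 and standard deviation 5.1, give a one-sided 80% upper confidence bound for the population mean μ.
μ ≤ 35.86

Upper bound (one-sided):
t* = 0.848 (one-sided for 80%)
Upper bound = x̄ + t* · s/√n = 35.3 + 0.848 · 5.1/√59 = 35.86

We are 80% confident that μ ≤ 35.86.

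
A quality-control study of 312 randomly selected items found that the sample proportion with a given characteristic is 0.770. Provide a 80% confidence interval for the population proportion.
(0.739, 0.801)

Proportion CI:
SE = √(p̂(1-p̂)/n) = √(0.770 · 0.230 / 312) = 0.02382

z* = 1.282
Margin = z* · SE = 1.282 · 0.02382 = 0.0305

CI: 0.770 ± 0.0305 = (0.739, 0.801)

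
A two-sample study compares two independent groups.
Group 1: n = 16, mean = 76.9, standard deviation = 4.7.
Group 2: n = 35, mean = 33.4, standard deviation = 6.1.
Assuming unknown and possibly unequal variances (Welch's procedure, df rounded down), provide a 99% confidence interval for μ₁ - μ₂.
(39.26, 47.74)

Difference: x̄₁ - x̄₂ = 43.50
SE = √(s₁²/n₁ + s₂²/n₂) = √(4.7²/16 + 6.1²/35) = 1.5633
df = 37.25 → 37 (Welch–Satterthwaite, rounded down)
t* = 2.715

CI: 43.50 ± 2.715 · 1.5633 = 43.50 ± 4.24 = (39.26, 47.74)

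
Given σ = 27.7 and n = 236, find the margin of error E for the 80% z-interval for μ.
Margin of error = 2.31

Margin of error = z* · σ/√n
= 1.282 · 27.7/√236
= 1.282 · 27.7/15.3623
= 2.31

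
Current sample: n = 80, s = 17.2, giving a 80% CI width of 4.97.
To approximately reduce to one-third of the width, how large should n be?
n ≈ 720

CI width ∝ 1/√n
To reduce width by factor 3, need √n to grow by 3 → need 3² = 9 times as many samples.

Current: n = 80, width = 4.97
New: n = 720, width ≈ 1.64

Width reduced by factor of 4.97/1.64 = 3.03.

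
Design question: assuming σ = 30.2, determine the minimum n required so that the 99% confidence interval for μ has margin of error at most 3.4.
n ≥ 524

For margin E ≤ 3.4:
n ≥ (z* · σ / E)²
n ≥ (2.576 · 30.2 / 3.4)²
n ≥ 523.54

Minimum n = 524 (rounding up)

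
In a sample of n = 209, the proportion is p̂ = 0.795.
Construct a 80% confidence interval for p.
(0.759, 0.831)

Proportion CI:
SE = √(p̂(1-p̂)/n) = √(0.795 · 0.205 / 209) = 0.02792

z* = 1.282
Margin = z* · SE = 1.282 · 0.02792 = 0.0358

CI: 0.795 ± 0.0358 = (0.759, 0.831)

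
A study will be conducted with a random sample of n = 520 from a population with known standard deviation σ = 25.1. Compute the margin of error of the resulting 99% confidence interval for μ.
Margin of error = 2.84

Margin of error = z* · σ/√n
= 2.576 · 25.1/√520
= 2.576 · 25.1/22.8035
= 2.84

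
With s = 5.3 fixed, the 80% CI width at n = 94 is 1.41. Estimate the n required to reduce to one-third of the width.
n ≈ 846

CI width ∝ 1/√n
To reduce width by factor 3, need √n to grow by 3 → need 3² = 9 times as many samples.

Current: n = 94, width = 1.41
New: n = 846, width ≈ 0.47

Width reduced by factor of 1.41/0.47 = 3.00.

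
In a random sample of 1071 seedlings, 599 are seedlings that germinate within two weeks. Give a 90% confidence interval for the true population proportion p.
(0.534, 0.584)

Proportion CI:
p̂ = 599/1071 = 0.55929
SE = √(p̂(1-p̂)/n) = √(0.55929 · 0.44071 / 1071) = 0.01517

z* = 1.645
Margin = z* · SE = 1.645 · 0.01517 = 0.0250

CI: 0.55929 ± 0.0250 = (0.534, 0.584)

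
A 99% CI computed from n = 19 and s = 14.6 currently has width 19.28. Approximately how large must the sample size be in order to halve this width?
n ≈ 76

CI width ∝ 1/√n
To reduce width by factor 2, need √n to grow by 2 → need 2² = 4 times as many samples.

Current: n = 19, width = 19.28
New: n = 76, width ≈ 8.85

Width reduced by factor of 19.28/8.85 = 2.18.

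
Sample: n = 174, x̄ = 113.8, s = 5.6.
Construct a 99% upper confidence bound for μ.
μ ≤ 114.80

Upper bound (one-sided):
t* = 2.348 (one-sided for 99%)
Upper bound = x̄ + t* · s/√n = 113.8 + 2.348 · 5.6/√174 = 114.80

We are 99% confident that μ ≤ 114.80.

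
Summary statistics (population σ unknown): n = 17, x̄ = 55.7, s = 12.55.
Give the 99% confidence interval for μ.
(46.81, 64.59)

t-interval (σ unknown):
df = n - 1 = 16
t* = 2.921 for 99% confidence

Margin of error = t* · s/√n = 2.921 · 12.55/√17 = 8.89

CI: (46.81, 64.59)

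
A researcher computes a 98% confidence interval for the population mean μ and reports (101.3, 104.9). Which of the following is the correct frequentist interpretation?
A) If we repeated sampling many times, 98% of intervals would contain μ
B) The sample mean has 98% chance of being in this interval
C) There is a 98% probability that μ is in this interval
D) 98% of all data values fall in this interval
A

A) Correct — this is the frequentist long-run coverage interpretation.
B) Wrong — x̄ is observed and sits in the interval by construction.
C) Wrong — μ is fixed; the randomness lives in the interval, not in μ.
D) Wrong — a CI is about the parameter μ, not individual data values.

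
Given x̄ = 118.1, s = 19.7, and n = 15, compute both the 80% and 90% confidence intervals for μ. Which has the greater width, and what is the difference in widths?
90% CI is wider by 4.23

df = 14
80% CI: t* = 1.345, (111.26, 124.94), width = 2 · t* · s/√n = 13.68
90% CI: t* = 1.761, (109.14, 127.06), width = 2 · t* · s/√n = 17.91

The 90% CI is wider by 17.91 - 13.68 = 4.23.
Higher confidence requires a wider interval.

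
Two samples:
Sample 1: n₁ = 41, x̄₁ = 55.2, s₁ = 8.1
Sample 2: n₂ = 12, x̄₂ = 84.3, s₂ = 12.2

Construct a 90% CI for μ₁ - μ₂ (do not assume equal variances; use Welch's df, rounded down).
(-35.73, -22.47)

Difference: x̄₁ - x̄₂ = -29.10
SE = √(s₁²/n₁ + s₂²/n₂) = √(8.1²/41 + 12.2²/12) = 3.7421
df = 13.96 → 13 (Welch–Satterthwaite, rounded down)
t* = 1.771

CI: -29.10 ± 1.771 · 3.7421 = -29.10 ± 6.63 = (-35.73, -22.47)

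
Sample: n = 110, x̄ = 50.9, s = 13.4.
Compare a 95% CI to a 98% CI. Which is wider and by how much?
98% CI is wider by 0.97

df = 109
95% CI: t* = 1.982, (48.37, 53.43), width = 2 · t* · s/√n = 5.06
98% CI: t* = 2.361, (47.88, 53.92), width = 2 · t* · s/√n = 6.03

The 98% CI is wider by 6.03 - 5.06 = 0.97.
Higher confidence requires a wider interval.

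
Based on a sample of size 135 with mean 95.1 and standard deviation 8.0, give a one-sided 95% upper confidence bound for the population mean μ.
μ ≤ 96.24

Upper bound (one-sided):
t* = 1.656 (one-sided for 95%)
Upper bound = x̄ + t* · s/√n = 95.1 + 1.656 · 8.0/√135 = 96.24

We are 95% confident that μ ≤ 96.24.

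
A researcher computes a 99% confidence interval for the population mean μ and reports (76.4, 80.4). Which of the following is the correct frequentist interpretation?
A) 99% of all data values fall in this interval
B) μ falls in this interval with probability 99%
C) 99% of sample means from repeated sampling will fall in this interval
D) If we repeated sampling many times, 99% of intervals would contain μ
D

A) Wrong — a CI is about the parameter μ, not individual data values.
B) Wrong — μ is fixed; the randomness lives in the interval, not in μ.
C) Wrong — coverage applies to intervals containing μ, not to future x̄ values.
D) Correct — this is the frequentist long-run coverage interpretation.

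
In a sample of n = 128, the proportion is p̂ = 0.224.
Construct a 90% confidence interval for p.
(0.163, 0.285)

Proportion CI:
SE = √(p̂(1-p̂)/n) = √(0.224 · 0.776 / 128) = 0.03685

z* = 1.645
Margin = z* · SE = 1.645 · 0.03685 = 0.0606

CI: 0.224 ± 0.0606 = (0.163, 0.285)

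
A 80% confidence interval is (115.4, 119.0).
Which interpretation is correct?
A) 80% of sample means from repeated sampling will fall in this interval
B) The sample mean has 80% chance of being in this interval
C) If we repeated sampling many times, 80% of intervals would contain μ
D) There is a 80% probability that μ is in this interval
C

A) Wrong — coverage applies to intervals containing μ, not to future x̄ values.
B) Wrong — x̄ is observed and sits in the interval by construction.
C) Correct — this is the frequentist long-run coverage interpretation.
D) Wrong — μ is fixed; the randomness lives in the interval, not in μ.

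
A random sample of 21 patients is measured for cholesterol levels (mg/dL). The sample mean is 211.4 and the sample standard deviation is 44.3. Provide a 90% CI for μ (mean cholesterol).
(194.72, 228.08)

t-interval (σ unknown):
df = n - 1 = 20
t* = 1.725 for 90% confidence

Margin of error = t* · s/√n = 1.725 · 44.3/√21 = 16.68

CI: (194.72, 228.08)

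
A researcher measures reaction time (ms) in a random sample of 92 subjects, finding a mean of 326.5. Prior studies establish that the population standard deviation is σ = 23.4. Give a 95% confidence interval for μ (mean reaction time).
(321.72, 331.28)

z-interval (σ known):
z* = 1.960 for 95% confidence

Margin of error = z* · σ/√n = 1.960 · 23.4/√92 = 4.78

CI: (326.5 - 4.78, 326.5 + 4.78) = (321.72, 331.28)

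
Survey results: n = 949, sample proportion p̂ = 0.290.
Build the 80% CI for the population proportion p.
(0.271, 0.309)

Proportion CI:
SE = √(p̂(1-p̂)/n) = √(0.290 · 0.710 / 949) = 0.01473

z* = 1.282
Margin = z* · SE = 1.282 · 0.01473 = 0.0189

CI: 0.290 ± 0.0189 = (0.271, 0.309)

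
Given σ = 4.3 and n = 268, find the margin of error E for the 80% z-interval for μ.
Margin of error = 0.34

Margin of error = z* · σ/√n
= 1.282 · 4.3/√268
= 1.282 · 4.3/16.3707
= 0.34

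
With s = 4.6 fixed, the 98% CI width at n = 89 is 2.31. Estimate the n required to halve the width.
n ≈ 356

CI width ∝ 1/√n
To reduce width by factor 2, need √n to grow by 2 → need 2² = 4 times as many samples.

Current: n = 89, width = 2.31
New: n = 356, width ≈ 1.14

Width reduced by factor of 2.31/1.14 = 2.03.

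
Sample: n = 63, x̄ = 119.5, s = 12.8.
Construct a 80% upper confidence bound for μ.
μ ≤ 120.87

Upper bound (one-sided):
t* = 0.847 (one-sided for 80%)
Upper bound = x̄ + t* · s/√n = 119.5 + 0.847 · 12.8/√63 = 120.87

We are 80% confident that μ ≤ 120.87.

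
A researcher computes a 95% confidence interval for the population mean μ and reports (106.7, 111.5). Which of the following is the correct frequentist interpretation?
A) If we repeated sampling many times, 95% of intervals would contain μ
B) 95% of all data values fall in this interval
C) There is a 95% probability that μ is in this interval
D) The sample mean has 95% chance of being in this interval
A

A) Correct — this is the frequentist long-run coverage interpretation.
B) Wrong — a CI is about the parameter μ, not individual data values.
C) Wrong — μ is fixed; the randomness lives in the interval, not in μ.
D) Wrong — x̄ is observed and sits in the interval by construction.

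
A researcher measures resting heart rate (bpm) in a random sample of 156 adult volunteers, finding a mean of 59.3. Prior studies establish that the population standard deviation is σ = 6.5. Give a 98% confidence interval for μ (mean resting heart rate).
(58.09, 60.51)

z-interval (σ known):
z* = 2.326 for 98% confidence

Margin of error = z* · σ/√n = 2.326 · 6.5/√156 = 1.21

CI: (59.3 - 1.21, 59.3 + 1.21) = (58.09, 60.51)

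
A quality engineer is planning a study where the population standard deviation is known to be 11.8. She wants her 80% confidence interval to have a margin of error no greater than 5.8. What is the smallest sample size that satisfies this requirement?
n ≥ 7

For margin E ≤ 5.8:
n ≥ (z* · σ / E)²
n ≥ (1.282 · 11.8 / 5.8)²
n ≥ 6.80

Minimum n = 7 (rounding up)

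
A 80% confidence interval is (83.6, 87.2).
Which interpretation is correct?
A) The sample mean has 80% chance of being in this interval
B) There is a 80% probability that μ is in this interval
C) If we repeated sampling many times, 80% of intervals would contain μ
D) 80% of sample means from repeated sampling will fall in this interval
C

A) Wrong — x̄ is observed and sits in the interval by construction.
B) Wrong — μ is fixed; the randomness lives in the interval, not in μ.
C) Correct — this is the frequentist long-run coverage interpretation.
D) Wrong — coverage applies to intervals containing μ, not to future x̄ values.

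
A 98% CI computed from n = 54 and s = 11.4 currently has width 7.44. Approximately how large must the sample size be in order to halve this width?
n ≈ 216

CI width ∝ 1/√n
To reduce width by factor 2, need √n to grow by 2 → need 2² = 4 times as many samples.

Current: n = 54, width = 7.44
New: n = 216, width ≈ 3.64

Width reduced by factor of 7.44/3.64 = 2.04.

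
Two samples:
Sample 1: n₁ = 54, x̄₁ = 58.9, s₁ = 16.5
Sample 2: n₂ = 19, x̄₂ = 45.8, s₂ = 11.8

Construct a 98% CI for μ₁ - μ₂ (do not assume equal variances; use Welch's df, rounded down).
(4.61, 21.59)

Difference: x̄₁ - x̄₂ = 13.10
SE = √(s₁²/n₁ + s₂²/n₂) = √(16.5²/54 + 11.8²/19) = 3.5171
df = 44.18 → 44 (Welch–Satterthwaite, rounded down)
t* = 2.414

CI: 13.10 ± 2.414 · 3.5171 = 13.10 ± 8.49 = (4.61, 21.59)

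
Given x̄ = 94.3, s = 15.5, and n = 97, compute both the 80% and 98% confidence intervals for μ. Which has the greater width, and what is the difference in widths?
98% CI is wider by 3.39

df = 96
80% CI: t* = 1.290, (92.27, 96.33), width = 2 · t* · s/√n = 4.06
98% CI: t* = 2.366, (90.58, 98.02), width = 2 · t* · s/√n = 7.45

The 98% CI is wider by 7.45 - 4.06 = 3.39.
Higher confidence requires a wider interval.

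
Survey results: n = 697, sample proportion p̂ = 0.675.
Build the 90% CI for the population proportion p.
(0.646, 0.704)

Proportion CI:
SE = √(p̂(1-p̂)/n) = √(0.675 · 0.325 / 697) = 0.01774

z* = 1.645
Margin = z* · SE = 1.645 · 0.01774 = 0.0292

CI: 0.675 ± 0.0292 = (0.646, 0.704)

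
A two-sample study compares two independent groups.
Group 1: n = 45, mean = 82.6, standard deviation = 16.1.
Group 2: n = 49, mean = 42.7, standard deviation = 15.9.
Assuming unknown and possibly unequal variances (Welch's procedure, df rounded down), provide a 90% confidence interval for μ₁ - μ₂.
(34.41, 45.39)

Difference: x̄₁ - x̄₂ = 39.90
SE = √(s₁²/n₁ + s₂²/n₂) = √(16.1²/45 + 15.9²/49) = 3.3045
df = 91.11 → 91 (Welch–Satterthwaite, rounded down)
t* = 1.662

CI: 39.90 ± 1.662 · 3.3045 = 39.90 ± 5.49 = (34.41, 45.39)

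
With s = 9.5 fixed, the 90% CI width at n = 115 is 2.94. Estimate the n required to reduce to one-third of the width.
n ≈ 1035

CI width ∝ 1/√n
To reduce width by factor 3, need √n to grow by 3 → need 3² = 9 times as many samples.

Current: n = 115, width = 2.94
New: n = 1035, width ≈ 0.97

Width reduced by factor of 2.94/0.97 = 3.03.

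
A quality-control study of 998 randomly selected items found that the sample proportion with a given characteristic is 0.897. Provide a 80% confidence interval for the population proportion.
(0.885, 0.909)

Proportion CI:
SE = √(p̂(1-p̂)/n) = √(0.897 · 0.103 / 998) = 0.00962

z* = 1.282
Margin = z* · SE = 1.282 · 0.00962 = 0.0123

CI: 0.897 ± 0.0123 = (0.885, 0.909)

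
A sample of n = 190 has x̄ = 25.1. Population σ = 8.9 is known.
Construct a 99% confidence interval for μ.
(23.44, 26.76)

z-interval (σ known):
z* = 2.576 for 99% confidence

Margin of error = z* · σ/√n = 2.576 · 8.9/√190 = 1.66

CI: (25.1 - 1.66, 25.1 + 1.66) = (23.44, 26.76)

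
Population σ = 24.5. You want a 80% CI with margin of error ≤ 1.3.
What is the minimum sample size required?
n ≥ 584

For margin E ≤ 1.3:
n ≥ (z* · σ / E)²
n ≥ (1.282 · 24.5 / 1.3)²
n ≥ 583.74

Minimum n = 584 (rounding up)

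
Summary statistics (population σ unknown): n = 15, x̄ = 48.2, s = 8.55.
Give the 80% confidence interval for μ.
(45.23, 51.17)

t-interval (σ unknown):
df = n - 1 = 14
t* = 1.345 for 80% confidence

Margin of error = t* · s/√n = 1.345 · 8.55/√15 = 2.97

CI: (45.23, 51.17)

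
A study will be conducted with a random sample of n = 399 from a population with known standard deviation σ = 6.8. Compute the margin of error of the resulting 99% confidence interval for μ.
Margin of error = 0.88

Margin of error = z* · σ/√n
= 2.576 · 6.8/√399
= 2.576 · 6.8/19.9750
= 0.88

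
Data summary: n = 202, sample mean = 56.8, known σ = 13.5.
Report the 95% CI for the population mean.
(54.94, 58.66)

z-interval (σ known):
z* = 1.960 for 95% confidence

Margin of error = z* · σ/√n = 1.960 · 13.5/√202 = 1.86

CI: (56.8 - 1.86, 56.8 + 1.86) = (54.94, 58.66)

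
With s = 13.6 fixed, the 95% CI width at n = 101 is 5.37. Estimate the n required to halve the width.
n ≈ 404

CI width ∝ 1/√n
To reduce width by factor 2, need √n to grow by 2 → need 2² = 4 times as many samples.

Current: n = 101, width = 5.37
New: n = 404, width ≈ 2.66

Width reduced by factor of 5.37/2.66 = 2.02.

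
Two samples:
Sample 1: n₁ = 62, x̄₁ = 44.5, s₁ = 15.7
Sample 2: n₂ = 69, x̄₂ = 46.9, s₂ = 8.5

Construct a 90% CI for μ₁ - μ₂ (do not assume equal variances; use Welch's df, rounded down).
(-6.12, 1.32)

Difference: x̄₁ - x̄₂ = -2.40
SE = √(s₁²/n₁ + s₂²/n₂) = √(15.7²/62 + 8.5²/69) = 2.2411
df = 91.66 → 91 (Welch–Satterthwaite, rounded down)
t* = 1.662

CI: -2.40 ± 1.662 · 2.2411 = -2.40 ± 3.72 = (-6.12, 1.32)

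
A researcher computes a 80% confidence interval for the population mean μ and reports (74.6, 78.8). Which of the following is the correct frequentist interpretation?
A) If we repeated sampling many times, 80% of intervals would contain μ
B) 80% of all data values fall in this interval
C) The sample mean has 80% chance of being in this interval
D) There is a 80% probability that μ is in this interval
A

A) Correct — this is the frequentist long-run coverage interpretation.
B) Wrong — a CI is about the parameter μ, not individual data values.
C) Wrong — x̄ is observed and sits in the interval by construction.
D) Wrong — μ is fixed; the randomness lives in the interval, not in μ.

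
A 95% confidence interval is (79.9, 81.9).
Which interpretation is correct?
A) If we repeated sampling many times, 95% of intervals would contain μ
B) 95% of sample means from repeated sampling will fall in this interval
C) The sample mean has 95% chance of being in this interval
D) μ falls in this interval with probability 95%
A

A) Correct — this is the frequentist long-run coverage interpretation.
B) Wrong — coverage applies to intervals containing μ, not to future x̄ values.
C) Wrong — x̄ is observed and sits in the interval by construction.
D) Wrong — μ is fixed; the randomness lives in the interval, not in μ.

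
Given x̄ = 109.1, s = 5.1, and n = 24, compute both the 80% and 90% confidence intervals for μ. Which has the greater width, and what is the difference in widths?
90% CI is wider by 0.82

df = 23
80% CI: t* = 1.319, (107.73, 110.47), width = 2 · t* · s/√n = 2.75
90% CI: t* = 1.714, (107.32, 110.88), width = 2 · t* · s/√n = 3.57

The 90% CI is wider by 3.57 - 2.75 = 0.82.
Higher confidence requires a wider interval.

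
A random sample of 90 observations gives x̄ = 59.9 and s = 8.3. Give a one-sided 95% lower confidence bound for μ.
μ ≥ 58.45

Lower bound (one-sided):
t* = 1.662 (one-sided for 95%)
Lower bound = x̄ - t* · s/√n = 59.9 - 1.662 · 8.3/√90 = 58.45

We are 95% confident that μ ≥ 58.45.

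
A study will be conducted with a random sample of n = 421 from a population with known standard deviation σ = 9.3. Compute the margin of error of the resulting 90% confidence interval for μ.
Margin of error = 0.75

Margin of error = z* · σ/√n
= 1.645 · 9.3/√421
= 1.645 · 9.3/20.5183
= 0.75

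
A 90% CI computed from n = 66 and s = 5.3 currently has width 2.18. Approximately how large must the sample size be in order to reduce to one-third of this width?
n ≈ 594

CI width ∝ 1/√n
To reduce width by factor 3, need √n to grow by 3 → need 3² = 9 times as many samples.

Current: n = 66, width = 2.18
New: n = 594, width ≈ 0.72

Width reduced by factor of 2.18/0.72 = 3.03.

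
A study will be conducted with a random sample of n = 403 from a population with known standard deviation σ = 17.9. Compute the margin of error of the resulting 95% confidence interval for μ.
Margin of error = 1.75

Margin of error = z* · σ/√n
= 1.960 · 17.9/√403
= 1.960 · 17.9/20.0749
= 1.75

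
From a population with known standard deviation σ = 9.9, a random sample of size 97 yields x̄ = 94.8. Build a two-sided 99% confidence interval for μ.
(92.21, 97.39)

z-interval (σ known):
z* = 2.576 for 99% confidence

Margin of error = z* · σ/√n = 2.576 · 9.9/√97 = 2.59

CI: (94.8 - 2.59, 94.8 + 2.59) = (92.21, 97.39)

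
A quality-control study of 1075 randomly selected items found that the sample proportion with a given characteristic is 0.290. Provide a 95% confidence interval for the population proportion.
(0.263, 0.317)

Proportion CI:
SE = √(p̂(1-p̂)/n) = √(0.290 · 0.710 / 1075) = 0.01384

z* = 1.960
Margin = z* · SE = 1.960 · 0.01384 = 0.0271

CI: 0.290 ± 0.0271 = (0.263, 0.317)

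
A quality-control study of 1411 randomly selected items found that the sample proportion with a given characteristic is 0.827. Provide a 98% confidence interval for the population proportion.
(0.804, 0.850)

Proportion CI:
SE = √(p̂(1-p̂)/n) = √(0.827 · 0.173 / 1411) = 0.01007

z* = 2.326
Margin = z* · SE = 2.326 · 0.01007 = 0.0234

CI: 0.827 ± 0.0234 = (0.804, 0.850)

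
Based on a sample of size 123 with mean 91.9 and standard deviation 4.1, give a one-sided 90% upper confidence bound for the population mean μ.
μ ≤ 92.38

Upper bound (one-sided):
t* = 1.289 (one-sided for 90%)
Upper bound = x̄ + t* · s/√n = 91.9 + 1.289 · 4.1/√123 = 92.38

We are 90% confident that μ ≤ 92.38.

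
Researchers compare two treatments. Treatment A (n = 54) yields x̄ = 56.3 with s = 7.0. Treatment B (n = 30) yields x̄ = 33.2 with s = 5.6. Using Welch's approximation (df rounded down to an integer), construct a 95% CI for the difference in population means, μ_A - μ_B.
(20.31, 25.89)

Difference: x̄₁ - x̄₂ = 23.10
SE = √(s₁²/n₁ + s₂²/n₂) = √(7.0²/54 + 5.6²/30) = 1.3974
df = 71.66 → 71 (Welch–Satterthwaite, rounded down)
t* = 1.994

CI: 23.10 ± 1.994 · 1.3974 = 23.10 ± 2.79 = (20.31, 25.89)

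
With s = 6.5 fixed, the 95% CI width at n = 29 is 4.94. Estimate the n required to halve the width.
n ≈ 116

CI width ∝ 1/√n
To reduce width by factor 2, need √n to grow by 2 → need 2² = 4 times as many samples.

Current: n = 29, width = 4.94
New: n = 116, width ≈ 2.39

Width reduced by factor of 4.94/2.39 = 2.07.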